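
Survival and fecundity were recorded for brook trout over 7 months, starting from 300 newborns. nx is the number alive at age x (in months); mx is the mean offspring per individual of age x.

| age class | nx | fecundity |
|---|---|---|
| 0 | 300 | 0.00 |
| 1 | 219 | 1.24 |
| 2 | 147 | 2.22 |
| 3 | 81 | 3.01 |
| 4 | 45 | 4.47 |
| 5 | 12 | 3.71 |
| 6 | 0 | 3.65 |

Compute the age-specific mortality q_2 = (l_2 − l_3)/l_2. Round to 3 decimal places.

lx = nx/n0 = nx/300: 1, 0.73, 0.49, 0.27, 0.15, 0.04, 0
q_2 = (l_2 − l_3) / l_2 = (0.49 − 0.27) / 0.49
     = 0.22 / 0.49 = 0.44898… → 0.449

0.449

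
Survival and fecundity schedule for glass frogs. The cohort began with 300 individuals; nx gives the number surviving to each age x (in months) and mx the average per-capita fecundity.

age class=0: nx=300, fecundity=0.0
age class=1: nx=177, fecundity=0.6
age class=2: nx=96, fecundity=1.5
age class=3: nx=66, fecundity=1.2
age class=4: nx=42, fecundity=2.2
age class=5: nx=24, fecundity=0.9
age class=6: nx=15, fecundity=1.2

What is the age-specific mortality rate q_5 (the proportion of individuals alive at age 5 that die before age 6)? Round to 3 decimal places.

0.375

lx = nx/n0 = nx/300: 1, 0.59, 0.32, 0.22, 0.14, 0.08, 0.05
q_5 = (l_5 − l_6) / l_5 = (0.08 − 0.05) / 0.08
     = 0.03 / 0.08 = 0.375 → 0.375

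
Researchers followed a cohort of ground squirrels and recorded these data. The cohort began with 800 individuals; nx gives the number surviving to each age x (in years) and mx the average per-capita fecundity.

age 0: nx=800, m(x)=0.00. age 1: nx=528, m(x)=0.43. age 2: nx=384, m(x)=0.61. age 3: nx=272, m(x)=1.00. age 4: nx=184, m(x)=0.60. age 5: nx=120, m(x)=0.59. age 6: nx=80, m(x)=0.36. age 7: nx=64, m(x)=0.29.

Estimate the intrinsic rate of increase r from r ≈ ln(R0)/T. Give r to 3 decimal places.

0.068

lx = nx/n0 = nx/800: 1, 0.66, 0.48, 0.34, 0.23, 0.15, 0.1, 0.08
R0 = Σ lx·mx = 0 + 0.2838 + 0.2928 + 0.34 + 0.138 + 0.0885 + 0.036 + 0.0232 = 1.2023
Σ x·lx·mx = 3.2623; T = 3.2623/1.2023 = 2.71338…
r ≈ ln(R0)/T = ln(1.2023)/2.71338… = 0.0679… → 0.068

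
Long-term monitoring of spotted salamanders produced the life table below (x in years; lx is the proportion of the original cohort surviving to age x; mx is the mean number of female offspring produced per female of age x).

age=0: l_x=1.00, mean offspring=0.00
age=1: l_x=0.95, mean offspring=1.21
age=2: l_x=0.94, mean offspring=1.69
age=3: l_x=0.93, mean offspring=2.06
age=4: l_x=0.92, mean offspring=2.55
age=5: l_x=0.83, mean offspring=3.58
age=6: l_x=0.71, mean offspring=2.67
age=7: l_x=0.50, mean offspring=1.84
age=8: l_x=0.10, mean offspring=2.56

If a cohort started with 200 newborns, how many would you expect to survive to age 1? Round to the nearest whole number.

Expected survivors = N0 · l_1 = 200 × 0.95 = 190 → 190

190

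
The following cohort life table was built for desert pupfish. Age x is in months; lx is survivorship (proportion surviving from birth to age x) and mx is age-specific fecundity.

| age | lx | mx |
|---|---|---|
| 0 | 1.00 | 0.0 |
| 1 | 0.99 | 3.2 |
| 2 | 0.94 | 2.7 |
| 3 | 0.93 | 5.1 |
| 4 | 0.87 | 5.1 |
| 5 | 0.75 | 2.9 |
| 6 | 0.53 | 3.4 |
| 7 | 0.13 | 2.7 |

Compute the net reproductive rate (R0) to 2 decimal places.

19.21

lx·mx by age: 0, 3.168, 2.538, 4.743, 4.437, 2.175, 1.802, 0.351
R0 = Σ lx·mx = 19.214 → 19.21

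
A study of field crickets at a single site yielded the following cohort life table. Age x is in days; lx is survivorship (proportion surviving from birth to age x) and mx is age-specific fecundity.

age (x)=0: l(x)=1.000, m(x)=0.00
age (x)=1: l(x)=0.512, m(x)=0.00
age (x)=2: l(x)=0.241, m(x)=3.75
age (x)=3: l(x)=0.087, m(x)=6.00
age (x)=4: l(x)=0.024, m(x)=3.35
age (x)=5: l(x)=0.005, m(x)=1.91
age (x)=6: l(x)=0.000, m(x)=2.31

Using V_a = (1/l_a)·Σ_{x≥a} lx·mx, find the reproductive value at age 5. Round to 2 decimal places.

lx·mx for x ≥ 5: 0.00955, 0 → sum = 0.00955
V_5 = 0.00955 / l_5 = 0.00955 / 0.005 = 1.91 → 1.91

1.91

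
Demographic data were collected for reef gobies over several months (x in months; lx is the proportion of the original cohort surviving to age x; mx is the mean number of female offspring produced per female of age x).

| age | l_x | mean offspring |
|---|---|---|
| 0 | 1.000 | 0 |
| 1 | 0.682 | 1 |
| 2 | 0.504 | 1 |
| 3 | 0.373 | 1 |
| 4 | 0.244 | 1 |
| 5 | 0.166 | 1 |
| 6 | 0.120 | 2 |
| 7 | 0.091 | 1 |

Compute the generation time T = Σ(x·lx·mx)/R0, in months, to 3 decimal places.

2.910

lx·mx: 0, 0.682, 0.504, 0.373, 0.244, 0.166, 0.24, 0.091 → R0 = 2.3
x·lx·mx: 0, 0.682, 1.008, 1.119, 0.976, 0.83, 1.44, 0.637 → Σ = 6.692
T = 6.692 / 2.3 = 2.909565… → 2.910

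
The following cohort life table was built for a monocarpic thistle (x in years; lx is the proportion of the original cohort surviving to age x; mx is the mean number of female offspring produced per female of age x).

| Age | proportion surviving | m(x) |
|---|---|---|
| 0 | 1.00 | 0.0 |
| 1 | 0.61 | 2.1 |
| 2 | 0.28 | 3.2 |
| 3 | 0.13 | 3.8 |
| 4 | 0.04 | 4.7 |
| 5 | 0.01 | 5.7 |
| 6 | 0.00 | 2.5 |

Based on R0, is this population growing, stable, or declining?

growing

R0 = Σ lx·mx = 0 + 1.281 + 0.896 + 0.494 + 0.188 + 0.057 + 0 = 2.916
R0 > 1, so the population is growing.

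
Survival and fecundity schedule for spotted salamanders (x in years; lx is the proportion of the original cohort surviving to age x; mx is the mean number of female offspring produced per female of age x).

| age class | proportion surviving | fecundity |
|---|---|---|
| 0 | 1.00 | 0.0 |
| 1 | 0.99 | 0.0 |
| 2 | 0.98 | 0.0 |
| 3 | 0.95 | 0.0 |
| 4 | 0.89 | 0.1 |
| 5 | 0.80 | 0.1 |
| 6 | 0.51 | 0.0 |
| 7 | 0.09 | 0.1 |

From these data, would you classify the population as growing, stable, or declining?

declining

R0 = Σ lx·mx = 0 + 0 + 0 + 0 + 0.089 + 0.08 + 0 + 0.009 = 0.178
R0 < 1, so the population is declining.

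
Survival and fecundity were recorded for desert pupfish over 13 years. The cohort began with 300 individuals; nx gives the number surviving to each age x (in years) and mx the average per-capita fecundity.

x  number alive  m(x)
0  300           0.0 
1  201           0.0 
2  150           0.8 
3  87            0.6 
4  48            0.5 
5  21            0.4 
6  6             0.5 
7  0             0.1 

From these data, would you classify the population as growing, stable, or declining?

declining

lx = nx/n0 = nx/300: 1, 0.67, 0.5, 0.29, 0.16, 0.07, 0.02, 0
R0 = Σ lx·mx = 0 + 0 + 0.4 + 0.174 + 0.08 + 0.028 + 0.01 + 0 = 0.692
R0 < 1, so the population is declining.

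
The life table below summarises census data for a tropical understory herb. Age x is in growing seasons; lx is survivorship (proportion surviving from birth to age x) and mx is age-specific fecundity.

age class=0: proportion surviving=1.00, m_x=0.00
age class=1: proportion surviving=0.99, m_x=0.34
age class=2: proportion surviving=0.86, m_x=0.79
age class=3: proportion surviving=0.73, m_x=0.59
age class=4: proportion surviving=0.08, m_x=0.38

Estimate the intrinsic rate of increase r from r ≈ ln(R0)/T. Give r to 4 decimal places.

0.1853

R0 = Σ lx·mx = 0 + 0.3366 + 0.6794 + 0.4307 + 0.0304 = 1.4771
Σ x·lx·mx = 3.1091; T = 3.1091/1.4771 = 2.10487…
r ≈ ln(R0)/T = ln(1.4771)/2.10487… = 0.185323… → 0.1853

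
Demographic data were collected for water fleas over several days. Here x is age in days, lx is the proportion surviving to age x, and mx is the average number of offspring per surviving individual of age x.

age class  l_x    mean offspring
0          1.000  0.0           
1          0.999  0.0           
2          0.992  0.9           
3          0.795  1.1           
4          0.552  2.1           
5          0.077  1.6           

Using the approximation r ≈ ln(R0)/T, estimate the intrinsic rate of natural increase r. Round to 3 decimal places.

R0 = Σ lx·mx = 0 + 0 + 0.8928 + 0.8745 + 1.1592 + 0.1232 = 3.0497
Σ x·lx·mx = 9.6619; T = 9.6619/3.0497 = 3.16815…
r ≈ ln(R0)/T = ln(3.0497)/3.16815… = 0.35195… → 0.352

0.352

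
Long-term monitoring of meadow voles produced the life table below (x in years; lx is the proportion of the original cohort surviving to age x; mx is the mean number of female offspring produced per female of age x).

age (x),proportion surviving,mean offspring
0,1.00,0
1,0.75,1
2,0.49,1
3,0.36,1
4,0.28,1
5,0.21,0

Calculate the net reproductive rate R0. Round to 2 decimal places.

1.88

lx·mx by age: 0, 0.75, 0.49, 0.36, 0.28, 0
R0 = Σ lx·mx = 1.88 → 1.88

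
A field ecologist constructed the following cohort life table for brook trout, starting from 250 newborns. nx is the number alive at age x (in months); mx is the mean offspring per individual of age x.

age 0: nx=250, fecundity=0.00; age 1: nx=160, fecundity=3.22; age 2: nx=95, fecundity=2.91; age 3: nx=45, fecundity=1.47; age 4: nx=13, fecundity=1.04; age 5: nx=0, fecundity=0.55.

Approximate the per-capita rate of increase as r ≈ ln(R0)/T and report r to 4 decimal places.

0.8238

lx = nx/n0 = nx/250: 1, 0.64, 0.38, 0.18, 0.052, 0
R0 = Σ lx·mx = 0 + 2.0608 + 1.1058 + 0.2646 + 0.05408 + 0 = 3.48528
Σ x·lx·mx = 5.28252; T = 5.28252/3.48528 = 1.51567…
r ≈ ln(R0)/T = ln(3.48528)/1.51567… = 0.823762… → 0.8238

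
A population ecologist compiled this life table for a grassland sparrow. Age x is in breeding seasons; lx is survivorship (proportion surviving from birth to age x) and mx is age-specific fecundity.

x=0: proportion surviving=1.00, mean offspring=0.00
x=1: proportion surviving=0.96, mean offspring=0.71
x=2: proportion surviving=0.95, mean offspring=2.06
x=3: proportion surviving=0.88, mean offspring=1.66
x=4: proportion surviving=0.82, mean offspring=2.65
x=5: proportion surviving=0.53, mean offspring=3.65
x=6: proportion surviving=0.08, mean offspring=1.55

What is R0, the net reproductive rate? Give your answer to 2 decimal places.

lx·mx by age: 0, 0.6816, 1.957, 1.4608, 2.173, 1.9345, 0.124
R0 = Σ lx·mx = 8.3309 → 8.33

8.33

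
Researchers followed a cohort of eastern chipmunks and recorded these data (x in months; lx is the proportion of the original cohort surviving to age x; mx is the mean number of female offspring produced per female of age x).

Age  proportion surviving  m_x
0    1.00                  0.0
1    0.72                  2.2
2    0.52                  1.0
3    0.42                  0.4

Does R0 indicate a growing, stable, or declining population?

R0 = Σ lx·mx = 0 + 1.584 + 0.52 + 0.168 = 2.272
R0 > 1, so the population is growing.

growing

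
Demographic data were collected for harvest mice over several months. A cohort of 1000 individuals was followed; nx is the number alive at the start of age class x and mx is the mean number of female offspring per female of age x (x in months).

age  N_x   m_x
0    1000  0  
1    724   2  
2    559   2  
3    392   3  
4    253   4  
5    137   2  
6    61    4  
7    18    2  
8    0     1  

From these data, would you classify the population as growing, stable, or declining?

lx = nx/n0 = nx/1000: 1, 0.724, 0.559, 0.392, 0.253, 0.137, 0.061, 0.018, 0
R0 = Σ lx·mx = 0 + 1.448 + 1.118 + 1.176 + 1.012 + 0.274 + 0.244 + 0.036 + 0 = 5.308
R0 > 1, so the population is growing.

growing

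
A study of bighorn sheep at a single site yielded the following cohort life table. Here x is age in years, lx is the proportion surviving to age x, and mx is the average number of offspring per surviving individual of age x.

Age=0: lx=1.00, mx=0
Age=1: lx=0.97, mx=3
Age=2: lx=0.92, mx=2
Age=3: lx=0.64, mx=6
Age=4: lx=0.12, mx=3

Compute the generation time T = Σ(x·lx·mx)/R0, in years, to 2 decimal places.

2.18

lx·mx: 0, 2.91, 1.84, 3.84, 0.36 → R0 = 8.95
x·lx·mx: 0, 2.91, 3.68, 11.52, 1.44 → Σ = 19.55
T = 19.55 / 8.95 = 2.184358… → 2.18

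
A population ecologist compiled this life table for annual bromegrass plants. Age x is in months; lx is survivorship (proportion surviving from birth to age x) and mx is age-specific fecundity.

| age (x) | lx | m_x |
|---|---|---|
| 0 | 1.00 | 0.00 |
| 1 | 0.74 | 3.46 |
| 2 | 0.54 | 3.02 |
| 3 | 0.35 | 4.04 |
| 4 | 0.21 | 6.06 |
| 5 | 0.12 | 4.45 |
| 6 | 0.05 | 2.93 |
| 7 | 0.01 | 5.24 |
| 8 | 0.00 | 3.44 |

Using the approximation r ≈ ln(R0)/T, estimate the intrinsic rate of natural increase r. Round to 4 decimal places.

0.8100

R0 = Σ lx·mx = 0 + 2.5604 + 1.6308 + 1.414 + 1.2726 + 0.534 + 0.1465 + 0.0524 + 0 = 7.6107
Σ x·lx·mx = 19.0702; T = 19.0702/7.6107 = 2.50571…
r ≈ ln(R0)/T = ln(7.6107)/2.50571… = 0.809972… → 0.8100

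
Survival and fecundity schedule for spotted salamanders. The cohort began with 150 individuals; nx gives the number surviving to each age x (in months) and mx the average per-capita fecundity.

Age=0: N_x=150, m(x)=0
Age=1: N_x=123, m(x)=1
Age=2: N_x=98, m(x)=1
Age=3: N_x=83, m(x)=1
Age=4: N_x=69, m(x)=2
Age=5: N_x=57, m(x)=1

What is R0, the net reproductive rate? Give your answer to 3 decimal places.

3.327

lx = nx/n0 = nx/150: 1, 0.82, 0.65333…, 0.55333…, 0.46, 0.38
lx·mx by age: 0, 0.82, 0.653333…, 0.553333…, 0.92, 0.38
R0 = Σ lx·mx = 3.326667… → 3.327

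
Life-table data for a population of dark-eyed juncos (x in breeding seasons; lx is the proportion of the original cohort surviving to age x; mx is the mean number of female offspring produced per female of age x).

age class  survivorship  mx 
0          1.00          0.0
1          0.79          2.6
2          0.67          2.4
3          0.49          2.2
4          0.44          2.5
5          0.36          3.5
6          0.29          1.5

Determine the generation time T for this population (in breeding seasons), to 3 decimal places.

2.895

lx·mx: 0, 2.054, 1.608, 1.078, 1.1, 1.26, 0.435 → R0 = 7.535
x·lx·mx: 0, 2.054, 3.216, 3.234, 4.4, 6.3, 2.61 → Σ = 21.814
T = 21.814 / 7.535 = 2.895023… → 2.895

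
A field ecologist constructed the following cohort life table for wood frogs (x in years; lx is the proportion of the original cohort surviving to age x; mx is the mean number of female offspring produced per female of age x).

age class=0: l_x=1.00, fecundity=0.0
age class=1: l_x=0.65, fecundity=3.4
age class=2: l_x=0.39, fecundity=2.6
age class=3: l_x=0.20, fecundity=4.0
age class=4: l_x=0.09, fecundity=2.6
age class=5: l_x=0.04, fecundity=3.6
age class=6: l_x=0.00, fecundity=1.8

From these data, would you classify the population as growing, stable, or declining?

growing

R0 = Σ lx·mx = 0 + 2.21 + 1.014 + 0.8 + 0.234 + 0.144 + 0 = 4.402
R0 > 1, so the population is growing.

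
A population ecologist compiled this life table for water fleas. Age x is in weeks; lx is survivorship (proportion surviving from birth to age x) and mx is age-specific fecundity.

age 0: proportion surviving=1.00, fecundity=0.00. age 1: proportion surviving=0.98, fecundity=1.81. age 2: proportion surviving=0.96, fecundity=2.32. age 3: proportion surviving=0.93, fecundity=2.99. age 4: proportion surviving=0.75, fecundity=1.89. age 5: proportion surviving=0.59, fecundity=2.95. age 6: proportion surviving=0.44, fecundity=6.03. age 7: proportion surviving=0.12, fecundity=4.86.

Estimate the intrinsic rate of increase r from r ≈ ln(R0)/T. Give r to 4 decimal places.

R0 = Σ lx·mx = 0 + 1.7738 + 2.2272 + 2.7807 + 1.4175 + 1.7405 + 2.6532 + 0.5832 = 13.1761
Σ x·lx·mx = 48.9444; T = 48.9444/13.1761 = 3.71463…
r ≈ ln(R0)/T = ln(13.1761)/3.71463… = 0.694121… → 0.6941

0.6941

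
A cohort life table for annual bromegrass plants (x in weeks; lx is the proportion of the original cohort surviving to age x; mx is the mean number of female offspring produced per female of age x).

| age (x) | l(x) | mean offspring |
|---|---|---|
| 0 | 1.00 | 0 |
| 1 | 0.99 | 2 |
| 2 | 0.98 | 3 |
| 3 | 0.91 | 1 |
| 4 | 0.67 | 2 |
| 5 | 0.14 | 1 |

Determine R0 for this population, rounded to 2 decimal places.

7.31

lx·mx by age: 0, 1.98, 2.94, 0.91, 1.34, 0.14
R0 = Σ lx·mx = 7.31 → 7.31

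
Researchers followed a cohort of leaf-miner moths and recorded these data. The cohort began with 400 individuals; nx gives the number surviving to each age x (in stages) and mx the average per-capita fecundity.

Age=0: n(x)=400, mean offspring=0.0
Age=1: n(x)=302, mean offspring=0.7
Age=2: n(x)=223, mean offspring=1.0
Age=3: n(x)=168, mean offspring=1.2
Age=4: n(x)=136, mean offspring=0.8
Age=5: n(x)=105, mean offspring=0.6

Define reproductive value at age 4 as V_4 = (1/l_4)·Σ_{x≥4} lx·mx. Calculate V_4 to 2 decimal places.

1.26

lx = nx/n0 = nx/400: 1, 0.755, 0.5575, 0.42, 0.34, 0.2625
lx·mx for x ≥ 4: 0.272, 0.1575 → sum = 0.4295
V_4 = 0.4295 / l_4 = 0.4295 / 0.34 = 1.263235… → 1.26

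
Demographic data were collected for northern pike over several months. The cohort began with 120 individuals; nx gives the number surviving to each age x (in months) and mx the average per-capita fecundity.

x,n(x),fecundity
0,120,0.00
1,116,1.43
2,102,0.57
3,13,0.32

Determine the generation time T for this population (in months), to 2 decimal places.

lx = nx/n0 = nx/120: 1, 0.96667…, 0.85, 0.10833…
lx·mx: 0, 1.382333…, 0.4845, 0.034667… → R0 = 1.9015…
x·lx·mx: 0, 1.382333…, 0.969, 0.104… → Σ = 2.455333…
T = 2.455333… / 1.9015… = 1.291261… → 1.29

1.29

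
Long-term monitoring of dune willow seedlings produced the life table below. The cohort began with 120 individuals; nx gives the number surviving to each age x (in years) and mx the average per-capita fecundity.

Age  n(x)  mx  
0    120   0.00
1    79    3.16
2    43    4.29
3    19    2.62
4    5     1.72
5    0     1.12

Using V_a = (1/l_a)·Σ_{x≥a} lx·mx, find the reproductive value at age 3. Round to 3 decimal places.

3.073

lx = nx/n0 = nx/120: 1, 0.65833…, 0.35833…, 0.15833…, 0.04167…, 0
lx·mx for x ≥ 3: 0.414833…, 0.071667…, 0 → sum = 0.4865…
V_3 = 0.4865… / l_3 = 0.4865… / 0.158333… = 3.072632… → 3.073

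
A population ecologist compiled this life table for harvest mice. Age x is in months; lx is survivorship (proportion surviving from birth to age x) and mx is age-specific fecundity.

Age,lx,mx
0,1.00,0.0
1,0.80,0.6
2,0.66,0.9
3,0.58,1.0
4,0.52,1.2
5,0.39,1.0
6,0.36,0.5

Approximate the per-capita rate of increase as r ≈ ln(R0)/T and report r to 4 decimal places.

R0 = Σ lx·mx = 0 + 0.48 + 0.594 + 0.58 + 0.624 + 0.39 + 0.18 = 2.848
Σ x·lx·mx = 8.934; T = 8.934/2.848 = 3.13694…
r ≈ ln(R0)/T = ln(2.848)/3.13694… = 0.333643… → 0.3336

0.3336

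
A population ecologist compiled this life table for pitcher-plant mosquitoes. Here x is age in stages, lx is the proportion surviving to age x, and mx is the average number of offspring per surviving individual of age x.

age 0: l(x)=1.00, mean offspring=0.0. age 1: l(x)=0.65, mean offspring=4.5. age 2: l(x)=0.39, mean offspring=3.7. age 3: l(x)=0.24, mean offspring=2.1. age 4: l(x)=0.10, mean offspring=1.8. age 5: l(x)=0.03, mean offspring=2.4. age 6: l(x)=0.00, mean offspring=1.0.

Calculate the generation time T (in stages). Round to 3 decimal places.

lx·mx: 0, 2.925, 1.443, 0.504, 0.18, 0.072, 0 → R0 = 5.124
x·lx·mx: 0, 2.925, 2.886, 1.512, 0.72, 0.36, 0 → Σ = 8.403
T = 8.403 / 5.124 = 1.63993… → 1.640

1.640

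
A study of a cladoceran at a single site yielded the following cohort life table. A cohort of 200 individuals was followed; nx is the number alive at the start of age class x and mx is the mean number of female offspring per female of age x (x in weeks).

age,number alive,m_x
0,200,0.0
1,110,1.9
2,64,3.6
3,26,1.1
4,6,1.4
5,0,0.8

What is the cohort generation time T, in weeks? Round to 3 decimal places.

lx = nx/n0 = nx/200: 1, 0.55, 0.32, 0.13, 0.03, 0
lx·mx: 0, 1.045, 1.152, 0.143, 0.042, 0 → R0 = 2.382
x·lx·mx: 0, 1.045, 2.304, 0.429, 0.168, 0 → Σ = 3.946
T = 3.946 / 2.382 = 1.656591… → 1.657

1.657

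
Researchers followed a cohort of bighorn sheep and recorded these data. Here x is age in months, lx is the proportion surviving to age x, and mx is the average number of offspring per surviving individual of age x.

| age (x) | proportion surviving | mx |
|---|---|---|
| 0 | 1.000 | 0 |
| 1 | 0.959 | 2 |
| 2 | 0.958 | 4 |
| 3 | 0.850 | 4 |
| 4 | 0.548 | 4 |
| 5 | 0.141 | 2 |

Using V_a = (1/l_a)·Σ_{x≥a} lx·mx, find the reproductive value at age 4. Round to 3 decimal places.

lx·mx for x ≥ 4: 2.192, 0.282 → sum = 2.474
V_4 = 2.474 / l_4 = 2.474 / 0.548 = 4.514599… → 4.515

4.515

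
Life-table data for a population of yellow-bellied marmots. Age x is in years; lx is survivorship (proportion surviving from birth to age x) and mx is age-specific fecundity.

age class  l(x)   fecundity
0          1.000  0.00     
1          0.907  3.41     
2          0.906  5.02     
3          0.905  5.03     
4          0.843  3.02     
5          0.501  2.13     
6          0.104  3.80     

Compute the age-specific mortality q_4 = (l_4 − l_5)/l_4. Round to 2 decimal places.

0.41

q_4 = (l_4 − l_5) / l_4 = (0.843 − 0.501) / 0.843
     = 0.342 / 0.843 = 0.405694… → 0.41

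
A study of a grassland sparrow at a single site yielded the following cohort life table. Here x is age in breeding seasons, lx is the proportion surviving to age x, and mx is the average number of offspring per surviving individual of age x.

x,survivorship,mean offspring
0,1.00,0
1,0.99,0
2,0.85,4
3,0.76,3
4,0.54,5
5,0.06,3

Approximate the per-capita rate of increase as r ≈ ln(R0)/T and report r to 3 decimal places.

0.725

R0 = Σ lx·mx = 0 + 0 + 3.4 + 2.28 + 2.7 + 0.18 = 8.56
Σ x·lx·mx = 25.34; T = 25.34/8.56 = 2.96028…
r ≈ ln(R0)/T = ln(8.56)/2.96028… = 0.7253… → 0.725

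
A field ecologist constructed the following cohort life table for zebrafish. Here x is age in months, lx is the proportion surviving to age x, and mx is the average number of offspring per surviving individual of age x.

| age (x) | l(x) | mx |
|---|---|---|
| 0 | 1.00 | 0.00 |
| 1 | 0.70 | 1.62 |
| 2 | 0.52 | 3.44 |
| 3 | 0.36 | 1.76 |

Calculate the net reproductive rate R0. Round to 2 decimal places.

lx·mx by age: 0, 1.134, 1.7888, 0.6336
R0 = Σ lx·mx = 3.5564 → 3.56

3.56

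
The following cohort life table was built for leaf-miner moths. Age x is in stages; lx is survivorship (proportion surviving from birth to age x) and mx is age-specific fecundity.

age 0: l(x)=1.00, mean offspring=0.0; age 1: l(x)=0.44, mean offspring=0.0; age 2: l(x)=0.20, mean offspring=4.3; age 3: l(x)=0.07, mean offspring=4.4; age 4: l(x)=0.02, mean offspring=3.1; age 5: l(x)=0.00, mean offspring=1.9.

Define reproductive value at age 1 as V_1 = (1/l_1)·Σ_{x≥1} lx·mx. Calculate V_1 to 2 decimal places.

lx·mx for x ≥ 1: 0, 0.86, 0.308, 0.062, 0 → sum = 1.23
V_1 = 1.23 / l_1 = 1.23 / 0.44 = 2.795455… → 2.80

2.80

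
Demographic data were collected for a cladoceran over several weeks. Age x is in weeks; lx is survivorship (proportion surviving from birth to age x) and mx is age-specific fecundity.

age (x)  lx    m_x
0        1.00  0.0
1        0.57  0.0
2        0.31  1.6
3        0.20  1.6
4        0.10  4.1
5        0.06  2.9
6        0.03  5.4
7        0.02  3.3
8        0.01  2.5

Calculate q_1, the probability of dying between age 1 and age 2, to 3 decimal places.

q_1 = (l_1 − l_2) / l_1 = (0.57 − 0.31) / 0.57
     = 0.26 / 0.57 = 0.45614… → 0.456

0.456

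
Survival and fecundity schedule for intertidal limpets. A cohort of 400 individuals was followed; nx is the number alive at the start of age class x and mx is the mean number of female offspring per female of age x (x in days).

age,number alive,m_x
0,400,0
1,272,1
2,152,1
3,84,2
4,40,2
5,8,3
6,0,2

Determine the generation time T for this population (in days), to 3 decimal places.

lx = nx/n0 = nx/400: 1, 0.68, 0.38, 0.21, 0.1, 0.02, 0
lx·mx: 0, 0.68, 0.38, 0.42, 0.2, 0.06, 0 → R0 = 1.74
x·lx·mx: 0, 0.68, 0.76, 1.26, 0.8, 0.3, 0 → Σ = 3.8
T = 3.8 / 1.74 = 2.183908… → 2.184

2.184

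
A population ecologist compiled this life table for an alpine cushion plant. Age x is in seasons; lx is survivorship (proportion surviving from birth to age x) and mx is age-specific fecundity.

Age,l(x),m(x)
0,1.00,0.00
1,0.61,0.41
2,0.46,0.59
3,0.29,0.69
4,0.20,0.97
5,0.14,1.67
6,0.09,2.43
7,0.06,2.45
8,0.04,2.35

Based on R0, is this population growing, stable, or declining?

R0 = Σ lx·mx = 0 + 0.2501 + 0.2714 + 0.2001 + 0.194 + 0.2338 + 0.2187 + 0.147 + 0.094 = 1.6091
R0 > 1, so the population is growing.

growing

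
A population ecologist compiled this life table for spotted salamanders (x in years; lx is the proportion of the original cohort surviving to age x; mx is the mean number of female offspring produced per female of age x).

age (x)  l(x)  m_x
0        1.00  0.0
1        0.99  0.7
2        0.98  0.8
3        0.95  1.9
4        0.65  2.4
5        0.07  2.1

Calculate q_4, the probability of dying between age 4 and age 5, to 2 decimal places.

q_4 = (l_4 − l_5) / l_4 = (0.65 − 0.07) / 0.65
     = 0.58 / 0.65 = 0.892308… → 0.89

0.89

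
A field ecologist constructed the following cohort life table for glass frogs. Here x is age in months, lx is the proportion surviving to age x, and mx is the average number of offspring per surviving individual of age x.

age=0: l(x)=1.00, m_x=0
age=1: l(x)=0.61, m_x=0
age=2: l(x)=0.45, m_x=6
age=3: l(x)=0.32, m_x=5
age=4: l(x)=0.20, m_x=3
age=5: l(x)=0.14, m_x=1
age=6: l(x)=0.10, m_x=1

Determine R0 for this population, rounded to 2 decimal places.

5.14

lx·mx by age: 0, 0, 2.7, 1.6, 0.6, 0.14, 0.1
R0 = Σ lx·mx = 5.14 → 5.14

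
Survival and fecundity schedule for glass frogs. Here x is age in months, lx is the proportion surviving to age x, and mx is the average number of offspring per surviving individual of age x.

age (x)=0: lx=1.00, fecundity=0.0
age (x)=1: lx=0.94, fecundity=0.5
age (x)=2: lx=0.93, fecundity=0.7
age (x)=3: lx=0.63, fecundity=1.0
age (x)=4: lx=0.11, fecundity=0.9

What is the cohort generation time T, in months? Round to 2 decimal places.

2.19

lx·mx: 0, 0.47, 0.651, 0.63, 0.099 → R0 = 1.85
x·lx·mx: 0, 0.47, 1.302, 1.89, 0.396 → Σ = 4.058
T = 4.058 / 1.85 = 2.193514… → 2.19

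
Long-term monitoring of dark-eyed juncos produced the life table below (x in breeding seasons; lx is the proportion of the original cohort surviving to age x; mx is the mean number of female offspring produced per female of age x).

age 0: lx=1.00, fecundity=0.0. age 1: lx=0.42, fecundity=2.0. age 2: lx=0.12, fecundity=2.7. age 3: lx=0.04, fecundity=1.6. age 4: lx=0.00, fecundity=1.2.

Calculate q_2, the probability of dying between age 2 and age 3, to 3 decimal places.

q_2 = (l_2 − l_3) / l_2 = (0.12 − 0.04) / 0.12
     = 0.08 / 0.12 = 0.666667… → 0.667

0.667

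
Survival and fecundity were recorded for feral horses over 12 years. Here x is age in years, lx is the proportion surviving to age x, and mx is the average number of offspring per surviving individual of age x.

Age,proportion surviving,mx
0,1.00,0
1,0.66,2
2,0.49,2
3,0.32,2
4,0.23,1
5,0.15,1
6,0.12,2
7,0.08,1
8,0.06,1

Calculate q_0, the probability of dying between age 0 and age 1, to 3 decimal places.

0.340

q_0 = (l_0 − l_1) / l_0 = (1 − 0.66) / 1
     = 0.34 / 1 = 0.34 → 0.340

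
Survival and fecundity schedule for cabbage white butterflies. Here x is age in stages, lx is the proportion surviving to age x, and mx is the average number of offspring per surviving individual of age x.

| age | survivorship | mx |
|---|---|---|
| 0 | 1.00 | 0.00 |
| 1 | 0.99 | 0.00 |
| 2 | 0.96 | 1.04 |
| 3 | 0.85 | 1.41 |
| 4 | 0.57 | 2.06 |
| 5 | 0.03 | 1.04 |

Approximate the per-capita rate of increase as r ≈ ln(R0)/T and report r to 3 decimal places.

0.399

R0 = Σ lx·mx = 0 + 0 + 0.9984 + 1.1985 + 1.1742 + 0.0312 = 3.4023
Σ x·lx·mx = 10.4451; T = 10.4451/3.4023 = 3.07001…
r ≈ ln(R0)/T = ln(3.4023)/3.07001… = 0.39884… → 0.399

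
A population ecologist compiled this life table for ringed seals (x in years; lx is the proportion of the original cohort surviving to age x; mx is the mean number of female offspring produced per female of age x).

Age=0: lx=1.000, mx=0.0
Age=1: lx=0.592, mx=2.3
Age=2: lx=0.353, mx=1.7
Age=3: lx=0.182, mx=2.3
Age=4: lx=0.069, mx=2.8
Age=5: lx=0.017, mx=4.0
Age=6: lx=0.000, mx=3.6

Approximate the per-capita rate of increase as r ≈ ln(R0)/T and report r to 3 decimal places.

R0 = Σ lx·mx = 0 + 1.3616 + 0.6001 + 0.4186 + 0.1932 + 0.068 + 0 = 2.6415
Σ x·lx·mx = 4.9304; T = 4.9304/2.6415 = 1.86652…
r ≈ ln(R0)/T = ln(2.6415)/1.86652… = 0.52041… → 0.520

0.520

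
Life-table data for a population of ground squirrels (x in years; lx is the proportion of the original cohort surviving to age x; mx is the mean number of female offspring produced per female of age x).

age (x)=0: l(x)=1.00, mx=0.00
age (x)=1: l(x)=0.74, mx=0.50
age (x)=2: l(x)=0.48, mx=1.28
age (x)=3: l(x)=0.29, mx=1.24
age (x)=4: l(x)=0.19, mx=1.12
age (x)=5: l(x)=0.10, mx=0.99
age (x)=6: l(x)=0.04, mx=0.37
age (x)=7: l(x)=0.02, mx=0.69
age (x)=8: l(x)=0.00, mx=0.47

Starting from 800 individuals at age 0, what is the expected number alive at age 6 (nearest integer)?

32

Expected survivors = N0 · l_6 = 800 × 0.04 = 32 → 32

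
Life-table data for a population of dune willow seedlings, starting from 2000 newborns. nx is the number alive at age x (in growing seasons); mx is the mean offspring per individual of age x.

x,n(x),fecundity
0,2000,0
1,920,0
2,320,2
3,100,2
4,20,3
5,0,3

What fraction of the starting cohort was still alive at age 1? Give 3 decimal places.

l_1 = n_1/n_0 = 920/2000 = 0.46 → 0.460

0.460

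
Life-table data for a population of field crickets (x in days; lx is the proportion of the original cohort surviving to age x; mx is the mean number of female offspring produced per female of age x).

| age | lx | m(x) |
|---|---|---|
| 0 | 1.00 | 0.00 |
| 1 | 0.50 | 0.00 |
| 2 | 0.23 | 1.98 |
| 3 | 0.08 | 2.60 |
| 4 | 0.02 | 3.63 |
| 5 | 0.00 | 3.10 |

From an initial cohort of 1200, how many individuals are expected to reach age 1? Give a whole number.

Expected survivors = N0 · l_1 = 1200 × 0.50 = 600 → 600

600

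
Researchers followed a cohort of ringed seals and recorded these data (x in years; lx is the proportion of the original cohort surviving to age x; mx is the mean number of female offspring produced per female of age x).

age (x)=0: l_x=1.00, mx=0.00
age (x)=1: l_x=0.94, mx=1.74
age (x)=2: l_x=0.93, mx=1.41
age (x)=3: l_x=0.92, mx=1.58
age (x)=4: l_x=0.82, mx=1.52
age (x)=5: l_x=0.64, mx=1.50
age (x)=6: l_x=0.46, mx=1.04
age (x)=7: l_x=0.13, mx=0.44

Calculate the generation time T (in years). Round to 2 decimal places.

lx·mx: 0, 1.6356, 1.3113, 1.4536, 1.2464, 0.96, 0.4784, 0.0572 → R0 = 7.1425
x·lx·mx: 0, 1.6356, 2.6226, 4.3608, 4.9856, 4.8, 2.8704, 0.4004 → Σ = 21.6754
T = 21.6754 / 7.1425 = 3.034708… → 3.03

3.03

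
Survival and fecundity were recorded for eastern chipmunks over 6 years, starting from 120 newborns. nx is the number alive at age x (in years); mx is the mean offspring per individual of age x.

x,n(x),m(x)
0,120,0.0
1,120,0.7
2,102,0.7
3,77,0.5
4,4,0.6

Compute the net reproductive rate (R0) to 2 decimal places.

1.64

lx = nx/n0 = nx/120: 1, 1, 0.85, 0.64167…, 0.03333…
lx·mx by age: 0, 0.7, 0.595, 0.320833…, 0.02…
R0 = Σ lx·mx = 1.635833… → 1.64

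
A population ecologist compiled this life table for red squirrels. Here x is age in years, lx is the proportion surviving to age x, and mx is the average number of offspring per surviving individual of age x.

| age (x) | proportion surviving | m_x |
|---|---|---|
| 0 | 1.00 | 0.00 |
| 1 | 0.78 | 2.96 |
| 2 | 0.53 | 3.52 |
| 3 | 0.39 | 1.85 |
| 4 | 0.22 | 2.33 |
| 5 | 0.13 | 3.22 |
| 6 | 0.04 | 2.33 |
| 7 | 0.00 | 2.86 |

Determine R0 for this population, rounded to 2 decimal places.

5.92

lx·mx by age: 0, 2.3088, 1.8656, 0.7215, 0.5126, 0.4186, 0.0932, 0
R0 = Σ lx·mx = 5.9203 → 5.92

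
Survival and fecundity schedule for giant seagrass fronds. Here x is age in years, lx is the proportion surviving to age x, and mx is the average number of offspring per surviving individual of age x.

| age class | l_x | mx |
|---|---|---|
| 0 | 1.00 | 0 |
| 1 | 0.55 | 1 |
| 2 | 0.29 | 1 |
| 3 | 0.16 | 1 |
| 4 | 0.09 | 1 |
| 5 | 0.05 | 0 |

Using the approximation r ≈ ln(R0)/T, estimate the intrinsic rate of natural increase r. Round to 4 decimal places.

R0 = Σ lx·mx = 0 + 0.55 + 0.29 + 0.16 + 0.09 + 0 = 1.09
Σ x·lx·mx = 1.97; T = 1.97/1.09 = 1.80734…
r ≈ ln(R0)/T = ln(1.09)/1.80734… = 0.047682… → 0.0477

0.0477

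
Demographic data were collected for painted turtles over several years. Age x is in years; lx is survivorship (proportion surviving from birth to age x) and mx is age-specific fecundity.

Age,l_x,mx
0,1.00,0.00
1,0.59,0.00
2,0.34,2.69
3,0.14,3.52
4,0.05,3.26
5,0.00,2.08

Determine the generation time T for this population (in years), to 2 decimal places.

2.52

lx·mx: 0, 0, 0.9146, 0.4928, 0.163, 0 → R0 = 1.5704
x·lx·mx: 0, 0, 1.8292, 1.4784, 0.652, 0 → Σ = 3.9596
T = 3.9596 / 1.5704 = 2.521396… → 2.52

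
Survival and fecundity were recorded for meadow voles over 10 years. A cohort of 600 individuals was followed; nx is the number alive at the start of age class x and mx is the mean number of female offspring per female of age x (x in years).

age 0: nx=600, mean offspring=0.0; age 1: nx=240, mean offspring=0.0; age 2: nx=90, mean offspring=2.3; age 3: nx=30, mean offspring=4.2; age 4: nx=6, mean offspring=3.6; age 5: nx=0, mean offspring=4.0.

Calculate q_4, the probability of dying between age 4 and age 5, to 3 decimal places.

lx = nx/n0 = nx/600: 1, 0.4, 0.15, 0.05, 0.01, 0
q_4 = (l_4 − l_5) / l_4 = (0.01 − 0) / 0.01
     = 0.01 / 0.01 = 1 → 1.000

1.000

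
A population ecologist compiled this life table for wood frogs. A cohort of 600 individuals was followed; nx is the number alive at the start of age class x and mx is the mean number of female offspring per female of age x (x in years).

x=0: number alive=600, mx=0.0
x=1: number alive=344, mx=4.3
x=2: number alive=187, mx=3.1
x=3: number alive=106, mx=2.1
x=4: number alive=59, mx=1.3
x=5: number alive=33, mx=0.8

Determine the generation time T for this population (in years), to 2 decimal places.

1.57

lx = nx/n0 = nx/600: 1, 0.57333…, 0.31167…, 0.17667…, 0.09833…, 0.055
lx·mx: 0, 2.465333…, 0.966167…, 0.371…, 0.127833…, 0.044 → R0 = 3.974333…
x·lx·mx: 0, 2.465333…, 1.932333…, 1.113…, 0.511333…, 0.22 → Σ = 6.242…
T = 6.242… / 3.974333… = 1.570578… → 1.57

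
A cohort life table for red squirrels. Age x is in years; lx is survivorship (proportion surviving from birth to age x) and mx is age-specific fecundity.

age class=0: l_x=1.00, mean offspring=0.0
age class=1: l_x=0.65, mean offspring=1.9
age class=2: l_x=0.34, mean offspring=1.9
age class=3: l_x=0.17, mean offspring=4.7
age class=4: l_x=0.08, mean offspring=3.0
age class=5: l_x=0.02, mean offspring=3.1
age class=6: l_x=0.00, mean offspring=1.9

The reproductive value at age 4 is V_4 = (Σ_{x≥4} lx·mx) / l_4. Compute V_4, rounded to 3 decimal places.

lx·mx for x ≥ 4: 0.24, 0.062, 0 → sum = 0.302
V_4 = 0.302 / l_4 = 0.302 / 0.08 = 3.775 → 3.775

3.775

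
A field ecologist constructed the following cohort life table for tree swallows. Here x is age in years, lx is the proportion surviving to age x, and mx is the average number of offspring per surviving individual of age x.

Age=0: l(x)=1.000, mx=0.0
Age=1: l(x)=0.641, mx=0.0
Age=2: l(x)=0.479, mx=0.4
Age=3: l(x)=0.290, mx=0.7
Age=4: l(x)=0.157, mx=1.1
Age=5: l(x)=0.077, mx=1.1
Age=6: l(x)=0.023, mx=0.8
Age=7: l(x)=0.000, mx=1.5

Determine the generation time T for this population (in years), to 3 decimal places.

3.307

lx·mx: 0, 0, 0.1916, 0.203, 0.1727, 0.0847, 0.0184, 0 → R0 = 0.6704
x·lx·mx: 0, 0, 0.3832, 0.609, 0.6908, 0.4235, 0.1104, 0 → Σ = 2.2169
T = 2.2169 / 0.6704 = 3.306832… → 3.307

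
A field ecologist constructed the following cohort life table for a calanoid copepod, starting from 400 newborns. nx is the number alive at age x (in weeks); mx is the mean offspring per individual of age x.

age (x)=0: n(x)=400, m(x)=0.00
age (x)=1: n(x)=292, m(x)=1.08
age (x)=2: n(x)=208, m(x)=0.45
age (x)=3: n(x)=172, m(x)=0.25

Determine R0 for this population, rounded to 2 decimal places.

lx = nx/n0 = nx/400: 1, 0.73, 0.52, 0.43
lx·mx by age: 0, 0.7884, 0.234, 0.1075
R0 = Σ lx·mx = 1.1299 → 1.13

1.13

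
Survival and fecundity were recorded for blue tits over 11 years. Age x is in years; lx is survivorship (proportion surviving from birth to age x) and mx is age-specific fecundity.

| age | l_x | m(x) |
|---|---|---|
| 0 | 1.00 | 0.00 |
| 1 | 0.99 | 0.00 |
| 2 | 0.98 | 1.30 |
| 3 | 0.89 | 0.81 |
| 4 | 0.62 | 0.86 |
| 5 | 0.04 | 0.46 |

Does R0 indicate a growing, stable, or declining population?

R0 = Σ lx·mx = 0 + 0 + 1.274 + 0.7209 + 0.5332 + 0.0184 = 2.5465
R0 > 1, so the population is growing.

growing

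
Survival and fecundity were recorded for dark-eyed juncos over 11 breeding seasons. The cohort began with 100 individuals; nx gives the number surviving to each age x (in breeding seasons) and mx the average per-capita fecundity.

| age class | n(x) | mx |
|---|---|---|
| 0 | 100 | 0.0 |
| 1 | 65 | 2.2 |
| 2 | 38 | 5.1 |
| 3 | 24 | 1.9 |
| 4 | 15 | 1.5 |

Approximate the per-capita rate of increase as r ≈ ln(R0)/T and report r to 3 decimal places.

0.748

lx = nx/n0 = nx/100: 1, 0.65, 0.38, 0.24, 0.15
R0 = Σ lx·mx = 0 + 1.43 + 1.938 + 0.456 + 0.225 = 4.049
Σ x·lx·mx = 7.574; T = 7.574/4.049 = 1.87059…
r ≈ ln(R0)/T = ln(4.049)/1.87059… = 0.74761… → 0.748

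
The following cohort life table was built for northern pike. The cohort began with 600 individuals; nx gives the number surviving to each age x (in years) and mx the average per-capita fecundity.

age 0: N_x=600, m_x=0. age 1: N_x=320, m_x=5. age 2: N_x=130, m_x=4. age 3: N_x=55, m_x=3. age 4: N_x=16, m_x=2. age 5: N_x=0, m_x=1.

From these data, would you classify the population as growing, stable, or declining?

growing

lx = nx/n0 = nx/600: 1, 0.53333…, 0.21667…, 0.09167…, 0.02667…, 0
R0 = Σ lx·mx = 0 + 2.666667… + 0.866667… + 0.275… + 0.053333… + 0 = 3.861667…
R0 > 1, so the population is growing.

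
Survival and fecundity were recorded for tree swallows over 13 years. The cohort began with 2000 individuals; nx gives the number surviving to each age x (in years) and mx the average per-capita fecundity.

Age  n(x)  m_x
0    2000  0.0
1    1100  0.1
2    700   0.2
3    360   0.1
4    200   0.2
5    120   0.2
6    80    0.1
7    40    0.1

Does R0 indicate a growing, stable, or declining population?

lx = nx/n0 = nx/2000: 1, 0.55, 0.35, 0.18, 0.1, 0.06, 0.04, 0.02
R0 = Σ lx·mx = 0 + 0.055 + 0.07 + 0.018 + 0.02 + 0.012 + 0.004 + 0.002 = 0.181
R0 < 1, so the population is declining.

declining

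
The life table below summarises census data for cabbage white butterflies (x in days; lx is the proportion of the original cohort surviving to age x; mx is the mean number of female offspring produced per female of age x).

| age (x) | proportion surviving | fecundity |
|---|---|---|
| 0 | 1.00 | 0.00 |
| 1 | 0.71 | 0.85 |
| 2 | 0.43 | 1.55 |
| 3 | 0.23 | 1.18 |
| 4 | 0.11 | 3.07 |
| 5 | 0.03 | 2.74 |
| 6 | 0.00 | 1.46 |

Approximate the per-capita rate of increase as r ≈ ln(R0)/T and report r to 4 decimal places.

R0 = Σ lx·mx = 0 + 0.6035 + 0.6665 + 0.2714 + 0.3377 + 0.0822 + 0 = 1.9613
Σ x·lx·mx = 4.5125; T = 4.5125/1.9613 = 2.30077…
r ≈ ln(R0)/T = ln(1.9613)/2.30077… = 0.292775… → 0.2928

0.2928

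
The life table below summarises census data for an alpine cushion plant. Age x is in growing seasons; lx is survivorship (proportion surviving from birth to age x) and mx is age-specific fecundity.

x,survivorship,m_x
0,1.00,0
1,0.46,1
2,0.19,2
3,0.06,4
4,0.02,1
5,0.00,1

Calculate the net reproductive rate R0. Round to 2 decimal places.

1.10

lx·mx by age: 0, 0.46, 0.38, 0.24, 0.02, 0
R0 = Σ lx·mx = 1.1 → 1.10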